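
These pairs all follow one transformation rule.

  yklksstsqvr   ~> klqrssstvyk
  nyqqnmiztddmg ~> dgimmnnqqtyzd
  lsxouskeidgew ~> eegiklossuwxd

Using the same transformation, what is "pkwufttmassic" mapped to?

cfikmpssttuwa

The pattern: sort the characters into alphabetical order, then move the first character to the end.
Starting from "pkwufttmassic": after the first operation, "acfikmpssttuw"; after the second, "cfikmpssttuwa".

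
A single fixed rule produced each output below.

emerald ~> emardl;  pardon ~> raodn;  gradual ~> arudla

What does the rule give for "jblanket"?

The pattern: delete the first character, then swap each adjacent pair of characters (1↔2, 3↔4, ...).
"jblanket" → "blanket" → "lbnaekt".

lbnaekt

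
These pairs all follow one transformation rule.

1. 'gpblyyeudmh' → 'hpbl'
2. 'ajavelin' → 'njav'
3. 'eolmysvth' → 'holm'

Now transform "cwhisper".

rwhi

Looking at the pairs, the operation is to swap the first and last characters, then keep only the first 4 characters.
Starting from "cwhisper": after the first operation, "rwhispec"; after the second, "rwhi".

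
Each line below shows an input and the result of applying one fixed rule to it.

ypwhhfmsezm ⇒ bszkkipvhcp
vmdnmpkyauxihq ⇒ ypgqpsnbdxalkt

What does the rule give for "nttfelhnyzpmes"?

qwwihokqbcsphv

In each case the input is transformed by: shift every letter 3 places forward in the alphabet (wrapping around).
So "nttfelhnyzpmes" becomes "qwwihokqbcsphv".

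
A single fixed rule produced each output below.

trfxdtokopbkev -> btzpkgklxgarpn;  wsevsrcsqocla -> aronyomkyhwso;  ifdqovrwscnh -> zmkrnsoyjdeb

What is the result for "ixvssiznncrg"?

The pattern: shift every letter 4 places backward in the alphabet (wrapping around), then move the first 2 characters to the end (rotate left by 2).
Starting from "ixvssiznncrg": after the first operation, "etrooevjjync"; after the second, "rooevjjyncet".

rooevjjyncet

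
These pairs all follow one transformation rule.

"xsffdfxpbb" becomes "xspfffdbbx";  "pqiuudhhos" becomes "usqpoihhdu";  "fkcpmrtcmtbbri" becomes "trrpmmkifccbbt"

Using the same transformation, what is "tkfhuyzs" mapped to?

yutskhfz

The pattern: sort the characters into reverse alphabetical order, then move the first character to the end.
On "tkfhuyzs": the first step gives "zyutskhf", and the second then gives "yutskhfz".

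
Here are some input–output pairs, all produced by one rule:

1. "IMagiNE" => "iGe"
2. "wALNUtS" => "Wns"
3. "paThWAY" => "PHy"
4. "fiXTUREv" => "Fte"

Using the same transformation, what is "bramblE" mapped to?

Each output is the input with this applied: keep one character in every 3, starting at position 1 (positions 1st, 4th, 7th, ...), then flip the case of every letter.
Working it through for "bramblE": intermediate "bmE", final "BMe".
(Check on "fiXTUREv": → "fTE" → "Fte" ✓)

BMe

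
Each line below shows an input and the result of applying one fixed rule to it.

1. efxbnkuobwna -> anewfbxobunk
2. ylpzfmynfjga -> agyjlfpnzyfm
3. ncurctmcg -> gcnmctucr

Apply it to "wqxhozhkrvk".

The transformation: move the last character to the front, then take characters alternately from the front and the back (1st, last, 2nd, 2nd-last, ...).
On "wqxhozhkrvk": the first step gives "kwqxhozhkrv", and the second then gives "kvwrqkxhhzo".

kvwrqkxhhzo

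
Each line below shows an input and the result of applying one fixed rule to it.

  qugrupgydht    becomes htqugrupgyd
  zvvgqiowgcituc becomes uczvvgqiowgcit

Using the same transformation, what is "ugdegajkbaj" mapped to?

ajugdegajkb

Each output is the input with this applied: move the last 2 characters to the front (rotate right by 2).
Applying that to "ugdegajkbaj" gives "ajugdegajkb".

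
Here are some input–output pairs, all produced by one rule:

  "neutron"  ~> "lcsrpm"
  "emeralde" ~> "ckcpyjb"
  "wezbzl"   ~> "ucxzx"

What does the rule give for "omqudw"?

mkosb

The rule is to shift every letter 2 places backward in the alphabet (wrapping around), then delete the last character.
Starting from "omqudw": after the first operation, "mkosbu"; after the second, "mkosb".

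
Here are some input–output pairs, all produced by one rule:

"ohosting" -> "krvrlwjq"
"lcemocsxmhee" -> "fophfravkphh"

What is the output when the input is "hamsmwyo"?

Looking at the pairs, the operation is to shift every letter 3 places forward in the alphabet (wrapping around), then swap each adjacent pair of characters (1↔2, 3↔4, ...).
"hamsmwyo" → "kdpvpzbr" → "dkvpzprb".

dkvpzprb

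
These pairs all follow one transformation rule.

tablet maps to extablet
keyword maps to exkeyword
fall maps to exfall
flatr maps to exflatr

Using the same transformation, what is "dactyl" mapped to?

exdactyl

The transformation: prepend "ex".
On "dactyl" that produces "exdactyl".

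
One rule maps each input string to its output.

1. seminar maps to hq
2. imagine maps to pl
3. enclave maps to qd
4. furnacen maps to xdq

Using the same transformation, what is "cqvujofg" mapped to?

The pattern: shift every letter 3 places forward in the alphabet (wrapping around), then keep one character in every 3, starting at position 2 (positions 2nd, 5th, 8th, ...).
For "cqvujofg", step one produces "ftyxmrij"; step two turns that into "tmj".

tmj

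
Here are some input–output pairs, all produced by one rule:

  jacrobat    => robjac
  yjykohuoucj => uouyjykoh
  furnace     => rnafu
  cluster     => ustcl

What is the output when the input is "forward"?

rwafo

The pattern: delete the last 2 characters, then move the last 3 characters to the front (rotate right by 3).
Working it through for "forward": intermediate "forwa", final "rwafo".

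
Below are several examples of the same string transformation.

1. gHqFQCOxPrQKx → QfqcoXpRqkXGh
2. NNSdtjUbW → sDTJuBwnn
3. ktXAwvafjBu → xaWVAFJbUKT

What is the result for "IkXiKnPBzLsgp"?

xIkNpbZlSGPiK

The pattern: move the first 2 characters to the end (rotate left by 2), then flip the case of every letter.
So "IkXiKnPBzLsgp" becomes "xIkNpbZlSGPiK".
(Check on "gHqFQCOxPrQKx": → "qFQCOxPrQKxgH" → "QfqcoXpRqkXGh" ✓)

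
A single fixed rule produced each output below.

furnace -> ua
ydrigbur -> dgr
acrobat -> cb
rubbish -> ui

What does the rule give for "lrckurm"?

ru

Rule — keep one character in every 3, starting at position 2 (positions 2nd, 5th, 8th, ...).
"lrckurm" → "ru".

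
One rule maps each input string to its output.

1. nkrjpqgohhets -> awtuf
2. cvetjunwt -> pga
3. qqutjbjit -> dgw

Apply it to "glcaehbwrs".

tnof

The rule is to keep one character in every 3, starting at position 1 (positions 1st, 4th, 7th, ...), then shift every letter 13 places forward in the alphabet (wrapping around) — i.e. ROT13.
For "glcaehbwrs", step one produces "gabs"; step two turns that into "tnof".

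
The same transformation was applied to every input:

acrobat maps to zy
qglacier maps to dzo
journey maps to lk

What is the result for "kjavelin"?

The rule is to shift every letter 3 places backward in the alphabet (wrapping around), then keep one character in every 3, starting at position 2 (positions 2nd, 5th, 8th, ...).
For "kjavelin", step one produces "hgxsbifk"; step two turns that into "gbk".
(Check on "acrobat": → "xzolyxq" → "zy" ✓)

gbk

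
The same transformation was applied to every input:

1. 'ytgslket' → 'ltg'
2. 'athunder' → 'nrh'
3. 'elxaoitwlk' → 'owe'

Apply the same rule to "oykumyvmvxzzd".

The transformation: move the first 3 characters to the end (rotate left by 3), then keep one character in every 3, starting at position 2 (positions 2nd, 5th, 8th, ...).
"oykumyvmvxzzd" → "umyvmvxzzdoyk" → "mmzo".
(Check on "athunder": → "underath" → "nrh" ✓)

mmzo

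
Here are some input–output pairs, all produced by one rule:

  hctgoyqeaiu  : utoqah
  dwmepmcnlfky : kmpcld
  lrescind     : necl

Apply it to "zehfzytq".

Each output is the input with this applied: keep every other character starting from the first (positions 1st, 3rd, 5th, ...), then swap the first and last characters.
"zehfzytq" → "zhzt" → "thzz".

thzz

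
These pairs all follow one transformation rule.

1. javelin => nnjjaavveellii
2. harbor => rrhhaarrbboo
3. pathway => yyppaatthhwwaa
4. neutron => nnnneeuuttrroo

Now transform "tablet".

ttttaabbllee

The pattern: move the last character to the front, then double every character.
On "tablet": the first step gives "ttable", and the second then gives "ttttaabbllee".
(Check on "harbor": → "rharbo" → "rrhhaarrbboo" ✓)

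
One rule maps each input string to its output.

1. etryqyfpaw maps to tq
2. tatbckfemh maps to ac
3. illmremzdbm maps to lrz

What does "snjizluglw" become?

The rule is to delete the last 3 characters, then keep one character in every 3, starting at position 2 (positions 2nd, 5th, 8th, ...).
Starting from "snjizluglw": after the first operation, "snjizlu"; after the second, "nz".

nz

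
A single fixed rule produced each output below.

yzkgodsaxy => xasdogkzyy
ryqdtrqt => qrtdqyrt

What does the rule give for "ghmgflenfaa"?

afnelfgmhga

Each output is the input with this applied: move the last character to the front, then reverse the string.
Starting from "ghmgflenfaa": after the first operation, "aghmgflenfa"; after the second, "afnelfgmhga".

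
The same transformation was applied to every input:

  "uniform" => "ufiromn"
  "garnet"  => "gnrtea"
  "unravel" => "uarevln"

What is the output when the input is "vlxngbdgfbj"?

vnxbggdbfjl

In each case the input is transformed by: swap each adjacent pair of characters (1↔2, 3↔4, ...), then move the first character to the end.
"vlxngbdgfbj" → "lvnxbggdbfj" → "vnxbggdbfjl".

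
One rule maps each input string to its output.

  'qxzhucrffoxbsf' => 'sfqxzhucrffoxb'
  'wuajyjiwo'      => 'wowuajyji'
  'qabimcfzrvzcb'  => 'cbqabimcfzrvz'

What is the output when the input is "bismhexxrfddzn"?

The transformation: move the last 2 characters to the front (rotate right by 2).
Applying that to "bismhexxrfddzn" gives "znbismhexxrfdd".

znbismhexxrfdd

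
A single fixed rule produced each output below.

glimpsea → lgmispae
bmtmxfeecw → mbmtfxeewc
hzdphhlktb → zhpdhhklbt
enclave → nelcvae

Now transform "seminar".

In each case the input is transformed by: swap each adjacent pair of characters (1↔2, 3↔4, ...).
Doing the same to "seminar": "esimanr".

esimanr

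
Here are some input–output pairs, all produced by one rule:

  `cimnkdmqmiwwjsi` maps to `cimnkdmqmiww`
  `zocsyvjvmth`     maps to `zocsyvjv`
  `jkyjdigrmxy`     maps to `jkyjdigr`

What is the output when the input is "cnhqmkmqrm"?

The pattern: delete the last 3 characters.
Applying that to "cnhqmkmqrm" gives "cnhqmkm".

cnhqmkm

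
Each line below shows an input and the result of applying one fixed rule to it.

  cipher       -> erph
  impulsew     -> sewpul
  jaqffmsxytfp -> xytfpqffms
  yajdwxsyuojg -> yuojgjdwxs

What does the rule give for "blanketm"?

etmank

The rule is to delete the first 2 characters, then swap the front and back halves of the string.
On "blanketm": the first step gives "anketm", and the second then gives "etmank".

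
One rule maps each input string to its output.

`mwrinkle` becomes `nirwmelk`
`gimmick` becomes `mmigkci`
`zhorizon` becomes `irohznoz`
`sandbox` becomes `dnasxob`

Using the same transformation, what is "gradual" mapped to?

darglau

Rule — reverse the string, then move the first 3 characters to the end (rotate left by 3).
On "gradual" that produces "darglau".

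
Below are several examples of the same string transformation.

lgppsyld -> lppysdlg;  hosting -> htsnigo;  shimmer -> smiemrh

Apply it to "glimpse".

In each case the input is transformed by: swap each adjacent pair of characters (1↔2, 3↔4, ...), then move the first character to the end.
For "glimpse", step one produces "lgmispe"; step two turns that into "gmispel".

gmispel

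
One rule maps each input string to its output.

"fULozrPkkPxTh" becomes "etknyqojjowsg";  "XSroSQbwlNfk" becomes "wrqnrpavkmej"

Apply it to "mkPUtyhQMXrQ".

ljotsxgplwqp

The pattern: shift every letter 1 place backward in the alphabet (wrapping around), then convert every letter to lowercase.
For "mkPUtyhQMXrQ", step one produces "ljOTsxgPLWqP"; step two turns that into "ljotsxgplwqp".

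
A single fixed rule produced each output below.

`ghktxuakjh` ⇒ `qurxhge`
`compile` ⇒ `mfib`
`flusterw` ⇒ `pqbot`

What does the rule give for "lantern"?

Rule — shift every letter 3 places backward in the alphabet (wrapping around), then delete the first 3 characters.
"lantern" → "ixkqbok" → "qbok".

qbok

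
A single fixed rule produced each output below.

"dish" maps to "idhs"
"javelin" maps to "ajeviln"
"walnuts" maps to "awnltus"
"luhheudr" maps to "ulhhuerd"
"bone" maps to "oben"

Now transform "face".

Looking at the pairs, the operation is to swap each adjacent pair of characters (1↔2, 3↔4, ...).
On "face" that produces "afec".

afec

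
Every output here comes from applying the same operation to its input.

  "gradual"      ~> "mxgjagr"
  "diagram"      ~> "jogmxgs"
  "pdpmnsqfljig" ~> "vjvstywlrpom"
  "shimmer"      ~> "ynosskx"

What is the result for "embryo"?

kshxeu

Rule — shift every letter 6 places forward in the alphabet (wrapping around).
"embryo" → "kshxeu".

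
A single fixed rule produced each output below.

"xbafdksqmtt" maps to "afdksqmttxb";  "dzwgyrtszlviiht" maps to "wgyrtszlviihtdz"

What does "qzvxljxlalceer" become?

vxljxlalceerqz

In each case the input is transformed by: move the first 2 characters to the end (rotate left by 2).
Applying that to "qzvxljxlalceer" gives "vxljxlalceerqz".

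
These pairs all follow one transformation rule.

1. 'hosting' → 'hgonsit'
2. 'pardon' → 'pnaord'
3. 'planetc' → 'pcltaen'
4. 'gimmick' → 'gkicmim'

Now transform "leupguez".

lzeeuupg

Rule — take characters alternately from the front and the back (1st, last, 2nd, 2nd-last, ...).
Applying that to "leupguez" gives "lzeeuupg".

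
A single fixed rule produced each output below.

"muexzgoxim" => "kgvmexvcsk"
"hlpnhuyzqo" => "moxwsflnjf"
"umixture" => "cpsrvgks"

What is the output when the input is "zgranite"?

crglypex

Each output is the input with this applied: shift every letter 2 places backward in the alphabet (wrapping around), then reverse the string.
On "zgranite" that produces "crglypex".
(Check on "muexzgoxim": → "kscvxemvgk" → "kgvmexvcsk" ✓)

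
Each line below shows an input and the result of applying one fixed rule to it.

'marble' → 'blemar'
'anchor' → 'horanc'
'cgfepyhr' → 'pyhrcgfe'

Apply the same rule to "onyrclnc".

clnconyr

Rule — swap the front and back halves of the string.
For "onyrclnc" the result is "clnconyr".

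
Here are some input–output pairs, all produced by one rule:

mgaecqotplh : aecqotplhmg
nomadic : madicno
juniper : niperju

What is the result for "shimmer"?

immersh

The rule is to move the first 2 characters to the end (rotate left by 2).
Applying that to "shimmer" gives "immersh".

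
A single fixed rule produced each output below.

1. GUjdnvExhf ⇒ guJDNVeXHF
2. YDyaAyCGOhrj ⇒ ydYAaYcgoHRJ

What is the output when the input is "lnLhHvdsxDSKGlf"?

Rule — flip the case of every letter.
For "lnLhHvdsxDSKGlf" the result is "LNlHhVDSXdskgLF".

LNlHhVDSXdskgLF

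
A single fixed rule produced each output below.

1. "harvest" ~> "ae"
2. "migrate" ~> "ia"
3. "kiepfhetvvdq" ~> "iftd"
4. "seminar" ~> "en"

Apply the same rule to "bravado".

The transformation: keep one character in every 3, starting at position 2 (positions 2nd, 5th, 8th, ...).
Doing the same to "bravado": "ra".

ra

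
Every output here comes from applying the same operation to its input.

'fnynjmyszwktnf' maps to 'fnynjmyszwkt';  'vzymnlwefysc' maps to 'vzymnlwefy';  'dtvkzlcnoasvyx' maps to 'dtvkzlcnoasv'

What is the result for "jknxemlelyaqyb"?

jknxemlelyaq

In each case the input is transformed by: delete the last 2 characters.
For "jknxemlelyaqyb" the result is "jknxemlelyaq".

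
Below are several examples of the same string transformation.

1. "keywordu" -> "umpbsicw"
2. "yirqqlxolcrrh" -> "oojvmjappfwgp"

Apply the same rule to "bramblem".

The rule is to shift every letter 2 places backward in the alphabet (wrapping around), then move the first 3 characters to the end (rotate left by 3).
For "bramblem", step one produces "zpykzjck"; step two turns that into "kzjckzpy".

kzjckzpy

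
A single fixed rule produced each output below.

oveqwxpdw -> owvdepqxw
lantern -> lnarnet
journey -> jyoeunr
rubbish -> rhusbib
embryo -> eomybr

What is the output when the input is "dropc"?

Rule — take characters alternately from the front and the back (1st, last, 2nd, 2nd-last, ...).
Applying that to "dropc" gives "dcrpo".

dcrpo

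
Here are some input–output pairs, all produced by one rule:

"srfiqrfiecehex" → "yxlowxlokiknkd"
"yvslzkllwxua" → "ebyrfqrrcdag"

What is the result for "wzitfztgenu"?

cfozlfzmkta

The rule is to shift every letter 6 places forward in the alphabet (wrapping around).
Applying that to "wzitfztgenu" gives "cfozlfzmkta".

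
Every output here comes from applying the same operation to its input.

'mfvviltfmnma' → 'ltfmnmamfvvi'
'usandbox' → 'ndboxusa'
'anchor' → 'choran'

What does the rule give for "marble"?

The pattern: swap the front and back halves of the string, then move the last character to the front.
Starting from "marble": after the first operation, "blemar"; after the second, "rblema".

rblema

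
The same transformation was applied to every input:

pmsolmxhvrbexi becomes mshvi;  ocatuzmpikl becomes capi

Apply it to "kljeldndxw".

ljdx

The transformation: swap each adjacent pair of characters (1↔2, 3↔4, ...), then keep one character in every 3, starting at position 1 (positions 1st, 4th, 7th, ...).
For "kljeldndxw", step one produces "lkejdldnwx"; step two turns that into "ljdx".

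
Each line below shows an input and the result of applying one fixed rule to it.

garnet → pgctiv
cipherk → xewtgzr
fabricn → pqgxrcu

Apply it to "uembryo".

Rule — move the first character to the end, then shift every letter 11 places backward in the alphabet (wrapping around).
Applying both steps to "uembryo": "embryou", then "tbqgndj".

tbqgndj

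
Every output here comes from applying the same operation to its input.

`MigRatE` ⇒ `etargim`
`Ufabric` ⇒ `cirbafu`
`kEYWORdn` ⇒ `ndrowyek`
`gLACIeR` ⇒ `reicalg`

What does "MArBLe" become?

elbram

Rule — reverse the string, then convert every letter to lowercase.
Starting from "MArBLe": after the first operation, "eLBrAM"; after the second, "elbram".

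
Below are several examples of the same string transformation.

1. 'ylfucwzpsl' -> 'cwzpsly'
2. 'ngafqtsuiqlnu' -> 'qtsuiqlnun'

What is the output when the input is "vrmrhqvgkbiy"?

The transformation: move the first character to the end, then delete the first 3 characters.
Working it through for "vrmrhqvgkbiy": intermediate "rmrhqvgkbiyv", final "hqvgkbiyv".

hqvgkbiyv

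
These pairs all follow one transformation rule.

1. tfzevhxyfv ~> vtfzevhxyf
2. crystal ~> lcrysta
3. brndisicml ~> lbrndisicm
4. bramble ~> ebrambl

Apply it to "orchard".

Each output is the input with this applied: move the last character to the front.
For "orchard" the result is "dorchar".

dorchar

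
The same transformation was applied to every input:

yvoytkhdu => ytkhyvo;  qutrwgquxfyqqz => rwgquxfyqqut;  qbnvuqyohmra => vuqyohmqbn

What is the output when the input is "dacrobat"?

robdac

Looking at the pairs, the operation is to delete the last 2 characters, then move the first 3 characters to the end (rotate left by 3).
Applying both steps to "dacrobat": "dacrob", then "robdac".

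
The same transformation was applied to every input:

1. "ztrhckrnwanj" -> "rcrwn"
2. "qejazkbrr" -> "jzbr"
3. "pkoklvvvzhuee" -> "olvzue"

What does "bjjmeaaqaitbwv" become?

The rule is to delete the first character, then keep every other character starting from the second (positions 2nd, 4th, 6th, ...).
"bjjmeaaqaitbwv" → "jjmeaaqaitbwv" → "jeaatw".

jeaatw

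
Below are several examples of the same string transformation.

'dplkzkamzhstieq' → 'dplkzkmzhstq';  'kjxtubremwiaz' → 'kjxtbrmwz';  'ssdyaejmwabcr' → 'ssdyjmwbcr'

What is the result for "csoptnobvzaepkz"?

csptnbvzpkz

In each case the input is transformed by: remove every vowel.
Doing the same to "csoptnobvzaepkz": "csptnbvzpkz".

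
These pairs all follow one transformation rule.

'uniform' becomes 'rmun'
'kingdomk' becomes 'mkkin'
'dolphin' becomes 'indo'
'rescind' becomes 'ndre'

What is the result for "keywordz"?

Looking at the pairs, the operation is to move the last 2 characters to the front (rotate right by 2), then delete the last 3 characters.
Applying both steps to "keywordz": "dzkeywor", then "dzkey".

dzkey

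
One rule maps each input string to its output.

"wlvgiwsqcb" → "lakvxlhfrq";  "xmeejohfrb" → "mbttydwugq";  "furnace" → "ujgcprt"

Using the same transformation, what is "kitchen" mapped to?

Rule — shift every letter 11 places backward in the alphabet (wrapping around).
For "kitchen" the result is "zxirwtc".

zxirwtc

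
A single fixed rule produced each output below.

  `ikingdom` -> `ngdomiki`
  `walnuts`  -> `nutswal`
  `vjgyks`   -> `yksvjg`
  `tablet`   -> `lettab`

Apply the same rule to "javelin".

Looking at the pairs, the operation is to move the first 3 characters to the end (rotate left by 3).
Applying that to "javelin" gives "elinjav".

elinjav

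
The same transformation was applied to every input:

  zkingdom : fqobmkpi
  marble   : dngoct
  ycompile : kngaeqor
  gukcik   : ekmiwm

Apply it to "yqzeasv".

Looking at the pairs, the operation is to move the last 3 characters to the front (rotate right by 3), then shift every letter 2 places forward in the alphabet (wrapping around).
"yqzeasv" → "cuxasbg".

cuxasbg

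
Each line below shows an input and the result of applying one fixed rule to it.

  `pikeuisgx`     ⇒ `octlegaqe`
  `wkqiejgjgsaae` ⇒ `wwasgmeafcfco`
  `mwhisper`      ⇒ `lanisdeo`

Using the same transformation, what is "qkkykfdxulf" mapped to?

Each output is the input with this applied: shift every letter 4 places backward in the alphabet (wrapping around), then move the last 3 characters to the front (rotate right by 3).
Applying that to "qkkykfdxulf" gives "qhbmggugbzt".

qhbmggugbzt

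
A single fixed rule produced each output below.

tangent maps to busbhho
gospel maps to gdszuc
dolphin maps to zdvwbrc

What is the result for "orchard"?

qvofrcf

The transformation: move the first 2 characters to the end (rotate left by 2), then shift every letter 12 places backward in the alphabet (wrapping around).
Working it through for "orchard": intermediate "chardor", final "qvofrcf".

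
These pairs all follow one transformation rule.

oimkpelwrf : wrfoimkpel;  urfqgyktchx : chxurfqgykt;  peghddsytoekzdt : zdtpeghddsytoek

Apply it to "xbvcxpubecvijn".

ijnxbvcxpubecv

In each case the input is transformed by: move the last 3 characters to the front (rotate right by 3).
For "xbvcxpubecvijn" the result is "ijnxbvcxpubecv".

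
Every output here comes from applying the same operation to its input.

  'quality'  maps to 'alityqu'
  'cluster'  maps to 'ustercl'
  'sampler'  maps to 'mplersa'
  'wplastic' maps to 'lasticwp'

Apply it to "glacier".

The rule is to move the first 2 characters to the end (rotate left by 2).
For "glacier" the result is "aciergl".

aciergl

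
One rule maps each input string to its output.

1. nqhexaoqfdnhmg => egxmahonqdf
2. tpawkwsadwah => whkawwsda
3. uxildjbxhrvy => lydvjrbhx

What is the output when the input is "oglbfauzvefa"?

Each output is the input with this applied: delete the first 3 characters, then take characters alternately from the front and the back (1st, last, 2nd, 2nd-last, ...).
"oglbfauzvefa" → "bfauzvefa" → "baffaeuvz".
(Check on "uxildjbxhrvy": → "ldjbxhrvy" → "lydvjrbhx" ✓)

baffaeuvz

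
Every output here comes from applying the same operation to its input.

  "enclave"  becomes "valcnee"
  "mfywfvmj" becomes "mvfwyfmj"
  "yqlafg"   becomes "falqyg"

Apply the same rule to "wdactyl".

Rule — move the last character to the front, then reverse the string.
"wdactyl" → "lwdacty" → "ytcadwl".
(Check on "mfywfvmj": → "jmfywfvm" → "mvfwyfmj" ✓)

ytcadwl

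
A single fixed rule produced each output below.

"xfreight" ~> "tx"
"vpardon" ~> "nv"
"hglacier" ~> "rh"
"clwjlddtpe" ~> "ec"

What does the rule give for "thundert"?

tt

Each output is the input with this applied: move the last character to the front, then keep only the first 2 characters.
On "thundert": the first step gives "tthunder", and the second then gives "tt".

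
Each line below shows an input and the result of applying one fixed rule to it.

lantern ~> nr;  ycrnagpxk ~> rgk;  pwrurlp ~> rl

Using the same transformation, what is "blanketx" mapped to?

Rule — keep one character in every 3, starting at position 3 (positions 3rd, 6th, 9th, ...).
"blanketx" → "ae".

ae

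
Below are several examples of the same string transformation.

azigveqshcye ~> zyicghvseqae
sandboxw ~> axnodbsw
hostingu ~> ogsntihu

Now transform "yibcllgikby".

Looking at the pairs, the operation is to take characters alternately from the front and the back (1st, last, 2nd, 2nd-last, ...), then move the first 2 characters to the end (rotate left by 2).
"yibcllgikby" → "ibbkcilglyy".
(Check on "sandboxw": → "swaxnodb" → "axnodbsw" ✓)

ibbkcilglyy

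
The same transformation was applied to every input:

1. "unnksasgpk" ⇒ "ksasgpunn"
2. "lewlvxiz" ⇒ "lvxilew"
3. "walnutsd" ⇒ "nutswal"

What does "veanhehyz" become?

Each output is the input with this applied: delete the last character, then move the first 3 characters to the end (rotate left by 3).
Working it through for "veanhehyz": intermediate "veanhehy", final "nhehyvea".

nhehyvea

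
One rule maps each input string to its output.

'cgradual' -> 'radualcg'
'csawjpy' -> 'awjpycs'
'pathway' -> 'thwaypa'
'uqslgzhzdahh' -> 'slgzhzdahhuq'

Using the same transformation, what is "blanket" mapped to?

Each output is the input with this applied: move the first 2 characters to the end (rotate left by 2).
For "blanket" the result is "anketbl".

anketbl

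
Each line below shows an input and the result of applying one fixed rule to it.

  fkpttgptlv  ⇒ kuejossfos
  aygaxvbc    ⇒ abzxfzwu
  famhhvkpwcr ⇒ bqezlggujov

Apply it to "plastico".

bnokzrsh

The transformation: shift every letter 1 place backward in the alphabet (wrapping around), then move the last 2 characters to the front (rotate right by 2).
"plastico" → "bnokzrsh".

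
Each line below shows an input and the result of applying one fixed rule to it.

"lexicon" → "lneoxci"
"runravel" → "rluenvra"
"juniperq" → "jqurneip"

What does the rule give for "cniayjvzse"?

Rule — take characters alternately from the front and the back (1st, last, 2nd, 2nd-last, ...).
So "cniayjvzse" becomes "censizavyj".

censizavyj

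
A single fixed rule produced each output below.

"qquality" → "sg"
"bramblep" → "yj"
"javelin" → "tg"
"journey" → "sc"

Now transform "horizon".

The transformation: shift every letter 2 places backward in the alphabet (wrapping around), then keep one character in every 3, starting at position 3 (positions 3rd, 6th, 9th, ...).
Working it through for "horizon": intermediate "fmpgxml", final "pm".

pm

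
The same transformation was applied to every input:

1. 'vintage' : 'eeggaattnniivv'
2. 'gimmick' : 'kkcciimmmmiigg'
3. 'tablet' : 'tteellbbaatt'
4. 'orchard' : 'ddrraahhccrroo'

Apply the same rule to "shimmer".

What's happening: double every character, then reverse the string.
"shimmer" → "sshhiimmmmeerr" → "rreemmmmiihhss".

rreemmmmiihhss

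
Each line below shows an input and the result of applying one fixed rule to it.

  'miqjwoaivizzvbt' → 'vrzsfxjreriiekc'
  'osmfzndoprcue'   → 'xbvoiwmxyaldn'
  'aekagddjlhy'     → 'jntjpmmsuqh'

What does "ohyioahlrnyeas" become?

What's happening: shift every letter 9 places forward in the alphabet (wrapping around).
For "ohyioahlrnyeas" the result is "xqhrxjquawhnjb".

xqhrxjquawhnjb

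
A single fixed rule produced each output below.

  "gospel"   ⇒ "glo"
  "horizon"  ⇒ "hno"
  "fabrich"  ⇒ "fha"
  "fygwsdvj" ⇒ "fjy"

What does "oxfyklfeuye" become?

oex

Each output is the input with this applied: take characters alternately from the front and the back (1st, last, 2nd, 2nd-last, ...), then keep only the first 3 characters.
Starting from "oxfyklfeuye": after the first operation, "oexyfuyekfl"; after the second, "oex".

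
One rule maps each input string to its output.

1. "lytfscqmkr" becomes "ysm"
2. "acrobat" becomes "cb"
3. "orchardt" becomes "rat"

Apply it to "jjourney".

jry

The transformation: keep one character in every 3, starting at position 2 (positions 2nd, 5th, 8th, ...).
So "jjourney" becomes "jry".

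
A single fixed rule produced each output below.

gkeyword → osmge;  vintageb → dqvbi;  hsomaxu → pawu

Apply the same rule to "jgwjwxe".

The pattern: delete the last 3 characters, then shift every letter 8 places forward in the alphabet (wrapping around).
Starting from "jgwjwxe": after the first operation, "jgwj"; after the second, "roer".

roer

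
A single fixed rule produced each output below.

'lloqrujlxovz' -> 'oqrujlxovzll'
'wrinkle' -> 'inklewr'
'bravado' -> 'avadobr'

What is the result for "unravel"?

ravelun

The pattern: move the first 2 characters to the end (rotate left by 2).
"unravel" → "ravelun".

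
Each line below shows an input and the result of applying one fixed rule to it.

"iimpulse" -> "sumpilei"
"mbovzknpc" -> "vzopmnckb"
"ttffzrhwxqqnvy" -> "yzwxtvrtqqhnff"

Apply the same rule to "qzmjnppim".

qzppmnjmi

The transformation: sort the characters into reverse alphabetical order, then swap each adjacent pair of characters (1↔2, 3↔4, ...).
For "qzmjnppim" the result is "qzppmnjmi".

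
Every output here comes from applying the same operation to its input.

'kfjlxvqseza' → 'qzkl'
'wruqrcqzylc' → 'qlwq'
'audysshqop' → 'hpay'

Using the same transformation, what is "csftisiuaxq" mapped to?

ixct

Each output is the input with this applied: keep one character in every 3, starting at position 1 (positions 1st, 4th, 7th, ...), then move the first 2 characters to the end (rotate left by 2).
Starting from "csftisiuaxq": after the first operation, "ctix"; after the second, "ixct".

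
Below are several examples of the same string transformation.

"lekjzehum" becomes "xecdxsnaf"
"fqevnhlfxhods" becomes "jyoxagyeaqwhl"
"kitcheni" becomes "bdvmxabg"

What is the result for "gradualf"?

Each output is the input with this applied: shift every letter 7 places backward in the alphabet (wrapping around), then swap each adjacent pair of characters (1↔2, 3↔4, ...).
Applying both steps to "gradualf": "zktwntey", then "kzwttnye".

kzwttnye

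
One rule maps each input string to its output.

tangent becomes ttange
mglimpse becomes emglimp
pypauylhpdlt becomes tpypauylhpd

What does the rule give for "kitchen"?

In each case the input is transformed by: move the last 2 characters to the front (rotate right by 2), then delete the first character.
Applying both steps to "kitchen": "enkitch", then "nkitch".

nkitch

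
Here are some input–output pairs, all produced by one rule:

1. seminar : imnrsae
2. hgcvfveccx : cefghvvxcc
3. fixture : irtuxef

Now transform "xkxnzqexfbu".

The pattern: sort the characters into alphabetical order, then move the first 2 characters to the end (rotate left by 2).
On "xkxnzqexfbu" that produces "fknquxxxzbe".
(Check on "fixture": → "efirtux" → "irtuxef" ✓)

fknquxxxzbe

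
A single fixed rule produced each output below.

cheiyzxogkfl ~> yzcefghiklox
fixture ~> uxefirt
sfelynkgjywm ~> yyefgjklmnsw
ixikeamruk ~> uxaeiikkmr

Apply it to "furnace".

Rule — sort the characters into alphabetical order, then move the last 2 characters to the front (rotate right by 2).
"furnace" → "acefnru" → "ruacefn".

ruacefn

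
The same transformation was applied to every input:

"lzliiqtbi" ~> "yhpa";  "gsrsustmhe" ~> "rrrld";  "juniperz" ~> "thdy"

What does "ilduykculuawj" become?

ktjttv

What's happening: shift every letter 1 place backward in the alphabet (wrapping around), then keep every other character starting from the second (positions 2nd, 4th, 6th, ...).
"ilduykculuawj" → "ktjttv".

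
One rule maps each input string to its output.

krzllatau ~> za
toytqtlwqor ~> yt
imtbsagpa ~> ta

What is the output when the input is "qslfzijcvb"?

Rule — keep one character in every 3, starting at position 3 (positions 3rd, 6th, 9th, ...), then delete the last character.
For "qslfzijcvb" the result is "li".

li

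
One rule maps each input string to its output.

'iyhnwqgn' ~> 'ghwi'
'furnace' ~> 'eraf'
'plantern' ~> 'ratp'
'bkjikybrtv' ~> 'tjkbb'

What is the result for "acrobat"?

trba

In each case the input is transformed by: keep every other character starting from the first (positions 1st, 3rd, 5th, ...), then swap the first and last characters.
Applying both steps to "acrobat": "arbt", then "trba".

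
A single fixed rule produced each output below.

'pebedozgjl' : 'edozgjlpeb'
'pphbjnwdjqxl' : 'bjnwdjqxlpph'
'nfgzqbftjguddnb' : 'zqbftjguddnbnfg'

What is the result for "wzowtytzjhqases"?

What's happening: move the first 3 characters to the end (rotate left by 3).
For "wzowtytzjhqases" the result is "wtytzjhqaseswzo".

wtytzjhqaseswzo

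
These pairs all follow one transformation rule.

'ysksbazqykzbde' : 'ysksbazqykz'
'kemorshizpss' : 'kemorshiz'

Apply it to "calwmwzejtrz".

The pattern: delete the last 3 characters.
So "calwmwzejtrz" becomes "calwmwzej".

calwmwzej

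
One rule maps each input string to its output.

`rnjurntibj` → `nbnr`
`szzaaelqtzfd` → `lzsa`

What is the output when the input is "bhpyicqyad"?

Looking at the pairs, the operation is to swap the front and back halves of the string, then keep one character in every 3, starting at position 1 (positions 1st, 4th, 7th, ...).
For "bhpyicqyad", step one produces "cqyadbhpyi"; step two turns that into "cahi".

cahi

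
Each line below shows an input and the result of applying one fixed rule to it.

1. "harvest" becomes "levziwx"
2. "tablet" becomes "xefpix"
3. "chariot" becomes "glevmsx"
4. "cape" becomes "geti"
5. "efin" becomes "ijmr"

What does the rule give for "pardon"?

Each output is the input with this applied: shift every letter 4 places forward in the alphabet (wrapping around).
For "pardon" the result is "tevhsr".

tevhsr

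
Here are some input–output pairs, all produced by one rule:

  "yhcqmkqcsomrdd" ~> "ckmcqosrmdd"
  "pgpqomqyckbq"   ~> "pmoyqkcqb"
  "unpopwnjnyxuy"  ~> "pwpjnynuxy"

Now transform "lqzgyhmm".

The rule is to swap each adjacent pair of characters (1↔2, 3↔4, ...), then delete the first 3 characters.
"lqzgyhmm" → "qlgzhymm" → "zhymm".

zhymm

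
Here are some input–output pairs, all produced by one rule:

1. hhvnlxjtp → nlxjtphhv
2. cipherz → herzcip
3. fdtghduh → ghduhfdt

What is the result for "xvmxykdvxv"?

The pattern: move the first 3 characters to the end (rotate left by 3).
Doing the same to "xvmxykdvxv": "xykdvxvxvm".

xykdvxvxvm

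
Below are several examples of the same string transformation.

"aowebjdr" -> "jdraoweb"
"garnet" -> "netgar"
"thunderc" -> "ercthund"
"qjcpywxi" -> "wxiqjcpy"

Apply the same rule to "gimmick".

Each output is the input with this applied: move the last 3 characters to the front (rotate right by 3).
"gimmick" → "ickgimm".

ickgimm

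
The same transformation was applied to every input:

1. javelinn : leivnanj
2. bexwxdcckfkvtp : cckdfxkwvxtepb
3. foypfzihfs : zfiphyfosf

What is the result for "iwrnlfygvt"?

flyngrvwti

Rule — swap the front and back halves of the string, then take characters alternately from the front and the back (1st, last, 2nd, 2nd-last, ...).
"iwrnlfygvt" → "fygvtiwrnl" → "flyngrvwti".
(Check on "javelinn": → "linnjave" → "leivnanj" ✓)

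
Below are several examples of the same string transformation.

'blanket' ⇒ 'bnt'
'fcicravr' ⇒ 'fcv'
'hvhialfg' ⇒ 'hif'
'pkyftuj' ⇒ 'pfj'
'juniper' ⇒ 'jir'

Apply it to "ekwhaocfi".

ehc

In each case the input is transformed by: keep one character in every 3, starting at position 1 (positions 1st, 4th, 7th, ...).
So "ekwhaocfi" becomes "ehc".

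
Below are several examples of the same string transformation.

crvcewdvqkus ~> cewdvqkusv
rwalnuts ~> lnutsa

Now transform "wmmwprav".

wpravm

The rule is to delete the first 2 characters, then move the first character to the end.
On "wmmwprav" that produces "wpravm".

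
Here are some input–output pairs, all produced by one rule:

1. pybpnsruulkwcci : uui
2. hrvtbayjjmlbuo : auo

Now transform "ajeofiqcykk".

aeoi

Each output is the input with this applied: keep only the vowels.
So "ajeofiqcykk" becomes "aeoi".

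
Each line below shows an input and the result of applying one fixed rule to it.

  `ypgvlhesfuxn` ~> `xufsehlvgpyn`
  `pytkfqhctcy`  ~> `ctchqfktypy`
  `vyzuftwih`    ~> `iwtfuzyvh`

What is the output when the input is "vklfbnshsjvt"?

vjshsnbflkvt

What's happening: reverse the string, then move the first character to the end.
Starting from "vklfbnshsjvt": after the first operation, "tvjshsnbflkv"; after the second, "vjshsnbflkvt".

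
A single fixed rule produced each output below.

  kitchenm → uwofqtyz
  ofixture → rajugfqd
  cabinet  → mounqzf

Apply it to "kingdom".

Looking at the pairs, the operation is to swap each adjacent pair of characters (1↔2, 3↔4, ...), then shift every letter 12 places forward in the alphabet (wrapping around).
Working it through for "kingdom": intermediate "ikgnodm", final "uwszapy".
(Check on "cabinet": → "acibent" → "mounqzf" ✓)

uwszapy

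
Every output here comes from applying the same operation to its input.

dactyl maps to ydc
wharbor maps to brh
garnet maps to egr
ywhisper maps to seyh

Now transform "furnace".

aeu

In each case the input is transformed by: move the first 3 characters to the end (rotate left by 3), then keep every other character starting from the second (positions 2nd, 4th, 6th, ...).
Applying both steps to "furnace": "nacefur", then "aeu".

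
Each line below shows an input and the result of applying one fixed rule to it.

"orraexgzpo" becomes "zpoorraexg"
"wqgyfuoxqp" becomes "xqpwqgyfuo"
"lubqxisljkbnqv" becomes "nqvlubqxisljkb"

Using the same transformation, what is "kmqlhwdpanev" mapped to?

The rule is to move the last 3 characters to the front (rotate right by 3).
Doing the same to "kmqlhwdpanev": "nevkmqlhwdpa".

nevkmqlhwdpa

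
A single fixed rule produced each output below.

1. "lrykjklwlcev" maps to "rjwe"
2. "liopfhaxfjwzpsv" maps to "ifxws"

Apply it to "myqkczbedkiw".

ycei

The transformation: keep one character in every 3, starting at position 2 (positions 2nd, 5th, 8th, ...).
Doing the same to "myqkczbedkiw": "ycei".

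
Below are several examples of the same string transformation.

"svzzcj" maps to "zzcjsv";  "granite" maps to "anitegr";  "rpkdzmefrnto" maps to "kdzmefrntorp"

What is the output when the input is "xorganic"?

rganicxo

The transformation: move the first 2 characters to the end (rotate left by 2).
For "xorganic" the result is "rganicxo".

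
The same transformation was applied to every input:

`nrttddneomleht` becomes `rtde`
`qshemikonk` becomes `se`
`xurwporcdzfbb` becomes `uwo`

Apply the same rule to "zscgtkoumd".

sg

Rule — keep every other character starting from the second (positions 2nd, 4th, 6th, ...), then delete the last 3 characters.
For "zscgtkoumd", step one produces "sgkud"; step two turns that into "sg".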